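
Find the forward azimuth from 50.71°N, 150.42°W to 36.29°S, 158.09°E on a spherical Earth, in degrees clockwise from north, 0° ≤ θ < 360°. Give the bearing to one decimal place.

219.6°

Δλ = 158.09 − -150.42 = 308.51°; wrapped into (−180°, 180°]: -51.49°.
θ = atan2( sin Δλ · cos φ₂ , cos φ₁ · sin φ₂ − sin φ₁ · cos φ₂ · cos Δλ )
  = atan2(-0.63072, -0.76323) = -140.430° → normalised to [0°, 360°): 219.570°.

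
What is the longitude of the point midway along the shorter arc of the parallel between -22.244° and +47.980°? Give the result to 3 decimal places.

+12.868°

Signed shortest Δλ from -22.244° to +47.980° is +70.224°.
Midpoint longitude = -22.244° + (+70.224°)/2 = -22.244° + 35.112° = +12.868°.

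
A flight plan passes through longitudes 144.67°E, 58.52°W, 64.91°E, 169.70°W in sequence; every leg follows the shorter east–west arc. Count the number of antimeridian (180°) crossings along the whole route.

2

Leg 1: +144.67° → -58.52°, shortest Δλ = 156.81° (east) — crosses 180°.
Leg 2: -58.52° → +64.91°, shortest Δλ = 123.43° (east) — does not cross 180°.
Leg 3: +64.91° → -169.70°, shortest Δλ = 125.39° (east) — crosses 180°.
Total crossings: 2.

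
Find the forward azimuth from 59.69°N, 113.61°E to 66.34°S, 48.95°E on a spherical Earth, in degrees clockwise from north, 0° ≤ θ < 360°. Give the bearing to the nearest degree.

211°

Δλ = 48.95 − 113.61 = -64.66°.
θ = atan2( sin Δλ · cos φ₂ , cos φ₁ · sin φ₂ − sin φ₁ · cos φ₂ · cos Δλ )
  = atan2(-0.36270, -0.61053) = -149.287° → normalised to [0°, 360°): 210.713°.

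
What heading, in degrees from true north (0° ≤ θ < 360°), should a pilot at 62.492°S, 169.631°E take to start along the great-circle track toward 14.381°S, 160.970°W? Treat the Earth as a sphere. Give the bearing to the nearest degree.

Δλ = -160.970 − 169.631 = -330.601°; wrapped into (−180°, 180°]: 29.399°.
θ = atan2( sin Δλ · cos φ₂ , cos φ₁ · sin φ₂ − sin φ₁ · cos φ₂ · cos Δλ )
  = atan2(0.47551, 0.63380) = 36.879° → normalised to [0°, 360°): 36.879°.

37°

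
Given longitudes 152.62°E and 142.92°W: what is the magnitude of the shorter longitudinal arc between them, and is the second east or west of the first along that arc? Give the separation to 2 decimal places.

64.46° east

Raw difference: -142.92 − 152.62 = -295.54°.
Normalise into (−180°, 180°]: -295.54° + 360° = 64.46°.
Positive ⇒ the second point lies to the east; separation 64.46°.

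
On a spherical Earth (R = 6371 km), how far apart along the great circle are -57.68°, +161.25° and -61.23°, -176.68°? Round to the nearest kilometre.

Δλ = -176.68 − 161.25 = -337.93°; wrapped into (−180°, 180°]: 22.07°.
Δφ = -61.23 − -57.68 = -3.55°.
a = sin²(Δφ/2) + cos φ₁ · cos φ₂ · sin²(Δλ/2) = 0.010387.
c = 2·atan2(√a, √(1−a)) = 0.20419 rad → d = 6371·c ≈ 1300.88 km.

1301 km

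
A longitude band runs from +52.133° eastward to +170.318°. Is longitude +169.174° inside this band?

Yes

Band width going east from +52.133° to +170.318°: ((170.318 − 52.133) mod 360) = 118.185°.
Offset of +169.174° east of the west edge: ((169.174 − 52.133) mod 360) = 117.041°.
117.041° ≤ 118.185° ⇒ inside.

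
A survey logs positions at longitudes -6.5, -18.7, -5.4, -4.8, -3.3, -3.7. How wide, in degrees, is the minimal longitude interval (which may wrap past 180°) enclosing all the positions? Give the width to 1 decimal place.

Sort the longitudes: -18.7°, -6.5°, -5.4°, -4.8°, -3.7°, -3.3°.
Eastward gaps between consecutive values (wrapping around): 12.2°, 1.1°, 0.6°, 1.1°, 0.4°, 344.6°.
Largest gap = 344.6° ⇒ minimal covering band is its complement: 360° − 344.6° = 15.4°.
Band runs from -18.7° eastward to -3.3°.

15.4°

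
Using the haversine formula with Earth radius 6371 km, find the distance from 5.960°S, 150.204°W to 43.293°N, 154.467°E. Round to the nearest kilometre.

Δλ = 154.467 − -150.204 = 304.671°; wrapped into (−180°, 180°]: -55.329°.
Δφ = 43.293 − -5.960 = 49.253°.
a = sin²(Δφ/2) + cos φ₁ · cos φ₂ · sin²(Δλ/2) = 0.329695.
c = 2·atan2(√a, √(1−a)) = 1.22323 rad → d = 6371·c ≈ 7793.20 km.

7793 km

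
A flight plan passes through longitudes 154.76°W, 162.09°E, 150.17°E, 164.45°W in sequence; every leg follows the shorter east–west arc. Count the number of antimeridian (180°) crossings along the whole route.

Leg 1: -154.76° → +162.09°, shortest Δλ = -43.15° (west) — crosses 180°.
Leg 2: +162.09° → +150.17°, shortest Δλ = -11.92° (west) — does not cross 180°.
Leg 3: +150.17° → -164.45°, shortest Δλ = 45.38° (east) — crosses 180°.
Total crossings: 2.

2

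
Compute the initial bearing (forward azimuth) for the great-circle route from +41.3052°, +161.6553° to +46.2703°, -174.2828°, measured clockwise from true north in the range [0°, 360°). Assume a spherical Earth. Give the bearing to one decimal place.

Δλ = -174.2828 − 161.6553 = -335.9381°; wrapped into (−180°, 180°]: 24.0619°.
θ = atan2( sin Δλ · cos φ₂ , cos φ₁ · sin φ₂ − sin φ₁ · cos φ₂ · cos Δλ )
  = atan2(0.28184, 0.12620) = 65.879° → normalised to [0°, 360°): 65.879°.

65.9°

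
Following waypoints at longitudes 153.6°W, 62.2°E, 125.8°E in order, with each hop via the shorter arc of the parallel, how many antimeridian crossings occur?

1

Leg 1: -153.6° → +62.2°, shortest Δλ = -144.2° (west) — crosses 180°.
Leg 2: +62.2° → +125.8°, shortest Δλ = 63.6° (east) — does not cross 180°.
Total crossings: 1.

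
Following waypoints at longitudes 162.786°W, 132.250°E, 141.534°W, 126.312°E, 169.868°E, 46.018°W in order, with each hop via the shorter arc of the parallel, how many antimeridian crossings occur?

Leg 1: -162.786° → +132.250°, shortest Δλ = -64.964° (west) — crosses 180°.
Leg 2: +132.250° → -141.534°, shortest Δλ = 86.216° (east) — crosses 180°.
Leg 3: -141.534° → +126.312°, shortest Δλ = -92.154° (west) — crosses 180°.
Leg 4: +126.312° → +169.868°, shortest Δλ = 43.556° (east) — does not cross 180°.
Leg 5: +169.868° → -46.018°, shortest Δλ = 144.114° (east) — crosses 180°.
Total crossings: 4.

4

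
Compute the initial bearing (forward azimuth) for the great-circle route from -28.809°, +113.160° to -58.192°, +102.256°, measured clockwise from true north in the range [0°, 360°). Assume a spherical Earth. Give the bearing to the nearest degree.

Δλ = 102.256 − 113.160 = -10.904°.
θ = atan2( sin Δλ · cos φ₂ , cos φ₁ · sin φ₂ − sin φ₁ · cos φ₂ · cos Δλ )
  = atan2(-0.09970, -0.49523) = -168.617° → normalised to [0°, 360°): 191.383°.

191°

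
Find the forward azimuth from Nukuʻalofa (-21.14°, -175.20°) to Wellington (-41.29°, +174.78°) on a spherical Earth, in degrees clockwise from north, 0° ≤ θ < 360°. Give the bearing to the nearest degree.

Δλ = 174.78 − -175.20 = 349.98°; wrapped into (−180°, 180°]: -10.02°.
θ = atan2( sin Δλ · cos φ₂ , cos φ₁ · sin φ₂ − sin φ₁ · cos φ₂ · cos Δλ )
  = atan2(-0.13073, -0.34861) = -159.443° → normalised to [0°, 360°): 200.557°.

201°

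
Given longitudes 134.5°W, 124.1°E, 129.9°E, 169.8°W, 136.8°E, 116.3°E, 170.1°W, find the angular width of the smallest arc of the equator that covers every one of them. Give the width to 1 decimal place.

Sort the longitudes: -170.1°, -169.8°, -134.5°, +116.3°, +124.1°, +129.9°, +136.8°.
Eastward gaps between consecutive values (wrapping around): 0.3°, 35.3°, 250.8°, 7.8°, 5.8°, 6.9°, 53.1°.
Largest gap = 250.8° ⇒ minimal covering band is its complement: 360° − 250.8° = 109.2°.
Band runs from +116.3° eastward to -134.5°, crossing the antimeridian.

109.2°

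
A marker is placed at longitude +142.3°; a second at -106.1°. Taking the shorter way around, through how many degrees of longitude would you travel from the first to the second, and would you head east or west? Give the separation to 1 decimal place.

111.6° east

Raw difference: -106.1 − 142.3 = -248.4°.
Normalise into (−180°, 180°]: -248.4° + 360° = 111.6°.
Positive ⇒ the second point lies to the east; separation 111.6°.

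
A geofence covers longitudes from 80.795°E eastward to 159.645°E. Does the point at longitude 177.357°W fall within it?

No

Band width going east from +80.795° to +159.645°: ((159.645 − 80.795) mod 360) = 78.850°.
Offset of -177.357° east of the west edge: ((-177.357 − 80.795) mod 360) = 101.848°.
101.848° > 78.850° ⇒ outside.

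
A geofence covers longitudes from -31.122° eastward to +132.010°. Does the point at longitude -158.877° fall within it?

Band width going east from -31.122° to +132.010°: ((132.010 − -31.122) mod 360) = 163.132°.
Offset of -158.877° east of the west edge: ((-158.877 − -31.122) mod 360) = 232.245°.
232.245° > 163.132° ⇒ outside.

No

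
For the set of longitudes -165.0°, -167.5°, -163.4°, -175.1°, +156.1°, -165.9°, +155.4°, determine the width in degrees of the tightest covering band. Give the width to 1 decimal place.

Sort the longitudes: -175.1°, -167.5°, -165.9°, -165.0°, -163.4°, +155.4°, +156.1°.
Eastward gaps between consecutive values (wrapping around): 7.6°, 1.6°, 0.9°, 1.6°, 318.8°, 0.7°, 28.8°.
Largest gap = 318.8° ⇒ minimal covering band is its complement: 360° − 318.8° = 41.2°.
Band runs from +155.4° eastward to -163.4°, crossing the antimeridian.

41.2°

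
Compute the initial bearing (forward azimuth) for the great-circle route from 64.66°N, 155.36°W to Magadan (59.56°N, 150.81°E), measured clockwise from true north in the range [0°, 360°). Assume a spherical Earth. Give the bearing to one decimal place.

283.6°

Δλ = 150.81 − -155.36 = 306.17°; wrapped into (−180°, 180°]: -53.83°.
θ = atan2( sin Δλ · cos φ₂ , cos φ₁ · sin φ₂ − sin φ₁ · cos φ₂ · cos Δλ )
  = atan2(-0.40899, 0.09876) = -76.425° → normalised to [0°, 360°): 283.575°.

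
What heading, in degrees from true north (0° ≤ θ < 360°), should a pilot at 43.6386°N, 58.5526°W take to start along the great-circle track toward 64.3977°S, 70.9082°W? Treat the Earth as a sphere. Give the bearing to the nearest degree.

Δλ = -70.9082 − -58.5526 = -12.3556°.
θ = atan2( sin Δλ · cos φ₂ , cos φ₁ · sin φ₂ − sin φ₁ · cos φ₂ · cos Δλ )
  = atan2(-0.09246, -0.94395) = -174.405° → normalised to [0°, 360°): 185.595°.

186°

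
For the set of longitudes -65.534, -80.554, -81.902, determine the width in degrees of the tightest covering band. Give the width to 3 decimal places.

Sort the longitudes: -81.902°, -80.554°, -65.534°.
Eastward gaps between consecutive values (wrapping around): 1.348°, 15.020°, 343.632°.
Largest gap = 343.632° ⇒ minimal covering band is its complement: 360° − 343.632° = 16.368°.
Band runs from -81.902° eastward to -65.534°.

16.368°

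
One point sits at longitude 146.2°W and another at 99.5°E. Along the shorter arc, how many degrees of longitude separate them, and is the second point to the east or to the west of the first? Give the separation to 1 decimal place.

Raw difference: 99.5 − -146.2 = 245.7°.
Normalise into (−180°, 180°]: 245.7° − 360° = -114.3°.
Negative ⇒ the second point lies to the west; separation 114.3°.

114.3° west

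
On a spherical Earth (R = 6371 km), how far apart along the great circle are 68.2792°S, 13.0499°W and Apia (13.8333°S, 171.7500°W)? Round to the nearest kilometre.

Δλ = -171.7500 − -13.0499 = -158.7001°.
Δφ = -13.8333 − -68.2792 = 54.4459°.
a = sin²(Δφ/2) + cos φ₁ · cos φ₂ · sin²(Δλ/2) = 0.556341.
c = 2·atan2(√a, √(1−a)) = 1.68372 rad → d = 6371·c ≈ 10726.97 km.

10727 km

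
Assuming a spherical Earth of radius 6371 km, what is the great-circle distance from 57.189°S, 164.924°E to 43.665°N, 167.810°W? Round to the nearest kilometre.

11498 km

Δλ = -167.810 − 164.924 = -332.734°; wrapped into (−180°, 180°]: 27.266°.
Δφ = 43.665 − -57.189 = 100.854°.
a = sin²(Δφ/2) + cos φ₁ · cos φ₂ · sin²(Δλ/2) = 0.615930.
c = 2·atan2(√a, √(1−a)) = 1.80479 rad → d = 6371·c ≈ 11498.29 km.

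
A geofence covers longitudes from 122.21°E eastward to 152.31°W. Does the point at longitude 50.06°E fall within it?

No

Band width going east from +122.21° to -152.31°: ((-152.31 − 122.21) mod 360) = 85.48°.
Offset of +50.06° east of the west edge: ((50.06 − 122.21) mod 360) = 287.85°.
287.85° > 85.48° ⇒ outside.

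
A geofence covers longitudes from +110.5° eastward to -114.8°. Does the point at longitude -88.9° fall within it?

No

Band width going east from +110.5° to -114.8°: ((-114.8 − 110.5) mod 360) = 134.7°.
Offset of -88.9° east of the west edge: ((-88.9 − 110.5) mod 360) = 160.6°.
160.6° > 134.7° ⇒ outside.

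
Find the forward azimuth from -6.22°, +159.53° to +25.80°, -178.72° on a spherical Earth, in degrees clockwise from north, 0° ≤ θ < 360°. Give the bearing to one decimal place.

32.5°

Δλ = -178.72 − 159.53 = -338.25°; wrapped into (−180°, 180°]: 21.75°.
θ = atan2( sin Δλ · cos φ₂ , cos φ₁ · sin φ₂ − sin φ₁ · cos φ₂ · cos Δλ )
  = atan2(0.33362, 0.52327) = 32.520° → normalised to [0°, 360°): 32.520°.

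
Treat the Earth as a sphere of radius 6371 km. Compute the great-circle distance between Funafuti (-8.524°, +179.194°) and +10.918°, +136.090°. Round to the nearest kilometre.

Δλ = 136.090 − 179.194 = -43.104°.
Δφ = 10.918 − -8.524 = 19.442°.
a = sin²(Δφ/2) + cos φ₁ · cos φ₂ · sin²(Δλ/2) = 0.159547.
c = 2·atan2(√a, √(1−a)) = 0.82180 rad → d = 6371·c ≈ 5235.67 km.

5236 km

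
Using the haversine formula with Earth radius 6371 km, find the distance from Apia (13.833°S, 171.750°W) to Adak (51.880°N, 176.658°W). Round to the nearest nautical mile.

Δλ = -176.658 − -171.750 = -4.908°.
Δφ = 51.880 − -13.833 = 65.713°.
a = sin²(Δφ/2) + cos φ₁ · cos φ₂ · sin²(Δλ/2) = 0.295445.
c = 2·atan2(√a, √(1−a)) = 1.14932 rad → d = 6371·c ≈ 7322.31 km ≈ 3953.73 nmi.

3954 nmi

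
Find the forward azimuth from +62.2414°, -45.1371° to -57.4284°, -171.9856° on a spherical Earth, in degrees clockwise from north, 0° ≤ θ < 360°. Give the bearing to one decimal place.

Δλ = -171.9856 − -45.1371 = -126.8485°.
θ = atan2( sin Δλ · cos φ₂ , cos φ₁ · sin φ₂ − sin φ₁ · cos φ₂ · cos Δλ )
  = atan2(-0.43080, -0.10680) = -103.923° → normalised to [0°, 360°): 256.077°.

256.1°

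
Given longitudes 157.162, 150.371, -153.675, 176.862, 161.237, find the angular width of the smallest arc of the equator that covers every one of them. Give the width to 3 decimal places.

Sort the longitudes: -153.675°, +150.371°, +157.162°, +161.237°, +176.862°.
Eastward gaps between consecutive values (wrapping around): 304.046°, 6.791°, 4.075°, 15.625°, 29.463°.
Largest gap = 304.046° ⇒ minimal covering band is its complement: 360° − 304.046° = 55.954°.
Band runs from +150.371° eastward to -153.675°, crossing the antimeridian.

55.954°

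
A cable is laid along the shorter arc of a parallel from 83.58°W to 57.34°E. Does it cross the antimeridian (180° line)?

Signed shortest Δλ = ((57.34 − -83.58 + 180) mod 360) − 180 = 140.92°.
Going east by 140.92° from -83.58° reaches +57.34° without touching 180°.

No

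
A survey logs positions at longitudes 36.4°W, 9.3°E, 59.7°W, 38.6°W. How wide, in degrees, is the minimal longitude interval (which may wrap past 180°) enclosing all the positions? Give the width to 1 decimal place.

69.0°

Sort the longitudes: -59.7°, -38.6°, -36.4°, +9.3°.
Eastward gaps between consecutive values (wrapping around): 21.1°, 2.2°, 45.7°, 291.0°.
Largest gap = 291.0° ⇒ minimal covering band is its complement: 360° − 291.0° = 69.0°.
Band runs from -59.7° eastward to +9.3°.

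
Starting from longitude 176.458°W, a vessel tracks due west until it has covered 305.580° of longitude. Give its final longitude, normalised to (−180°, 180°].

122.038°W

Start at -176.458°; shift −305.580° → -482.038°.
-482.038° lies outside (−180°, 180°]; add 360° → -122.038°.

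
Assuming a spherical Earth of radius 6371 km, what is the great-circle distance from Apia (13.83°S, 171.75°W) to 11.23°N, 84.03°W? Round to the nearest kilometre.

Δλ = -84.03 − -171.75 = 87.72°.
Δφ = 11.23 − -13.83 = 25.06°.
a = sin²(Δφ/2) + cos φ₁ · cos φ₂ · sin²(Δλ/2) = 0.504331.
c = 2·atan2(√a, √(1−a)) = 1.57946 rad → d = 6371·c ≈ 10062.74 km.

10063 km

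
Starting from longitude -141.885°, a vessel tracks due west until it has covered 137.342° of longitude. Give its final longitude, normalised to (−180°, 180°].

Start at -141.885°; shift −137.342° → -279.227°.
-279.227° lies outside (−180°, 180°]; add 360° → +80.773°.

+80.773°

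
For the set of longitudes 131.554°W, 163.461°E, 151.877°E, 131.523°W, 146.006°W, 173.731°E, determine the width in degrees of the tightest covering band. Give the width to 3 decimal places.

76.600°

Sort the longitudes: -146.006°, -131.554°, -131.523°, +151.877°, +163.461°, +173.731°.
Eastward gaps between consecutive values (wrapping around): 14.452°, 0.031°, 283.400°, 11.584°, 10.270°, 40.263°.
Largest gap = 283.400° ⇒ minimal covering band is its complement: 360° − 283.400° = 76.600°.
Band runs from +151.877° eastward to -131.523°, crossing the antimeridian.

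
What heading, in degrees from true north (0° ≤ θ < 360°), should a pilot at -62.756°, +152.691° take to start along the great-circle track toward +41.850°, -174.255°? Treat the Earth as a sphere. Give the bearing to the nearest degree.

Δλ = -174.255 − 152.691 = -326.946°; wrapped into (−180°, 180°]: 33.054°.
θ = atan2( sin Δλ · cos φ₂ , cos φ₁ · sin φ₂ − sin φ₁ · cos φ₂ · cos Δλ )
  = atan2(0.40629, 0.86050) = 25.274° → normalised to [0°, 360°): 25.274°.

25°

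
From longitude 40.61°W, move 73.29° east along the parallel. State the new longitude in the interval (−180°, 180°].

Start at -40.61°; shift +73.29° → +32.68°.
+32.68° already lies in (−180°, 180°].

32.68°E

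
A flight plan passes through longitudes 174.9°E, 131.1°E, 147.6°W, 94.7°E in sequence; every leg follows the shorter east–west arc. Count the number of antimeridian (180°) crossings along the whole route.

2

Leg 1: +174.9° → +131.1°, shortest Δλ = -43.8° (west) — does not cross 180°.
Leg 2: +131.1° → -147.6°, shortest Δλ = 81.3° (east) — crosses 180°.
Leg 3: -147.6° → +94.7°, shortest Δλ = -117.7° (west) — crosses 180°.
Total crossings: 2.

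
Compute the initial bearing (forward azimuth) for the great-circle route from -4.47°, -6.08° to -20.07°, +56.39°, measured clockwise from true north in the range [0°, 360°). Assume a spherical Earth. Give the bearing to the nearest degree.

Δλ = 56.39 − -6.08 = 62.47°.
θ = atan2( sin Δλ · cos φ₂ , cos φ₁ · sin φ₂ − sin φ₁ · cos φ₂ · cos Δλ )
  = atan2(0.83292, -0.30829) = 110.311° → normalised to [0°, 360°): 110.311°.

110°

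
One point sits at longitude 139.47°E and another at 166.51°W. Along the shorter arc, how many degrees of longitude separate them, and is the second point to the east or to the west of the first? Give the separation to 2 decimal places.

54.02° east

Raw difference: -166.51 − 139.47 = -305.98°.
Normalise into (−180°, 180°]: -305.98° + 360° = 54.02°.
Positive ⇒ the second point lies to the east; separation 54.02°.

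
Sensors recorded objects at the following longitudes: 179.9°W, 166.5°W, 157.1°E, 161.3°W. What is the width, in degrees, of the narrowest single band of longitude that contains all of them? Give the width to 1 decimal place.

Sort the longitudes: -179.9°, -166.5°, -161.3°, +157.1°.
Eastward gaps between consecutive values (wrapping around): 13.4°, 5.2°, 318.4°, 23.0°.
Largest gap = 318.4° ⇒ minimal covering band is its complement: 360° − 318.4° = 41.6°.
Band runs from +157.1° eastward to -161.3°, crossing the antimeridian.

41.6°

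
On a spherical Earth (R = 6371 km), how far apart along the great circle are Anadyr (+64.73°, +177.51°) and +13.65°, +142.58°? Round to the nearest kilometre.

6271 km

Δλ = 142.58 − 177.51 = -34.93°.
Δφ = 13.65 − 64.73 = -51.08°.
a = sin²(Δφ/2) + cos φ₁ · cos φ₂ · sin²(Δλ/2) = 0.223248.
c = 2·atan2(√a, √(1−a)) = 0.98423 rad → d = 6371·c ≈ 6270.53 km.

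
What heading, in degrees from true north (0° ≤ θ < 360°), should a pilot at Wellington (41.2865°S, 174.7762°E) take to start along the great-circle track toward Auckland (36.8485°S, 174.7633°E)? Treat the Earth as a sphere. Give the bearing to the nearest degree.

Δλ = 174.7633 − 174.7762 = -0.0129°.
θ = atan2( sin Δλ · cos φ₂ , cos φ₁ · sin φ₂ − sin φ₁ · cos φ₂ · cos Δλ )
  = atan2(-0.00018, 0.07738) = -0.133° → normalised to [0°, 360°): 359.867°.
To the nearest degree that is 360°, which in [0°, 360°) is written 0°.

0°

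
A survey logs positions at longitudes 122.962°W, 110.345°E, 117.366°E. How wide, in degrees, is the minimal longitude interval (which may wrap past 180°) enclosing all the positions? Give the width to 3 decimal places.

Sort the longitudes: -122.962°, +110.345°, +117.366°.
Eastward gaps between consecutive values (wrapping around): 233.307°, 7.021°, 119.672°.
Largest gap = 233.307° ⇒ minimal covering band is its complement: 360° − 233.307° = 126.693°.
Band runs from +110.345° eastward to -122.962°, crossing the antimeridian.

126.693°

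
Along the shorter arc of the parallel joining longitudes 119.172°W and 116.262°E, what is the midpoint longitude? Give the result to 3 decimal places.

Signed shortest Δλ from -119.172° to +116.262° is -124.566°.
Midpoint longitude = -119.172° + (-124.566°)/2 = -119.172° − 62.283° = -181.455°.
Normalise into (−180°, 180°]: +178.545°.
(The naïve average (-119.172 + +116.262)/2 = -1.455° is on the wrong side of the globe.)

178.545°E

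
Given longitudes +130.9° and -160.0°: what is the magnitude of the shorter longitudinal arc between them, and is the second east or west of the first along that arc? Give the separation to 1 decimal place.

Raw difference: -160.0 − 130.9 = -290.9°.
Normalise into (−180°, 180°]: -290.9° + 360° = 69.1°.
Positive ⇒ the second point lies to the east; separation 69.1°.

69.1° east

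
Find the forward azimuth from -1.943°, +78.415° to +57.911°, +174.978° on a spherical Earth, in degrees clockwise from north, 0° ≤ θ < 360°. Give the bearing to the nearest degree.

32°

Δλ = 174.978 − 78.415 = 96.563°.
θ = atan2( sin Δλ · cos φ₂ , cos φ₁ · sin φ₂ − sin φ₁ · cos φ₂ · cos Δλ )
  = atan2(0.52775, 0.84468) = 31.997° → normalised to [0°, 360°): 31.997°.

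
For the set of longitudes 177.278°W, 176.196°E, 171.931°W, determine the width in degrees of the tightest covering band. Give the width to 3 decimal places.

Sort the longitudes: -177.278°, -171.931°, +176.196°.
Eastward gaps between consecutive values (wrapping around): 5.347°, 348.127°, 6.526°.
Largest gap = 348.127° ⇒ minimal covering band is its complement: 360° − 348.127° = 11.873°.
Band runs from +176.196° eastward to -171.931°, crossing the antimeridian.

11.873°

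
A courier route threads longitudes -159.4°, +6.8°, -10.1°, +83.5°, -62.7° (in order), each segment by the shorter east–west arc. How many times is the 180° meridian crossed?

0

Leg 1: -159.4° → +6.8°, shortest Δλ = 166.2° (east) — does not cross 180°.
Leg 2: +6.8° → -10.1°, shortest Δλ = -16.9° (west) — does not cross 180°.
Leg 3: -10.1° → +83.5°, shortest Δλ = 93.6° (east) — does not cross 180°.
Leg 4: +83.5° → -62.7°, shortest Δλ = -146.2° (west) — does not cross 180°.
Total crossings: 0.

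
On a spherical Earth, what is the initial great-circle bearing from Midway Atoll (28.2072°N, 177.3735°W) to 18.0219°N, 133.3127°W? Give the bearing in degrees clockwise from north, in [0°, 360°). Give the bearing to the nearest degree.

94°

Δλ = -133.3127 − -177.3735 = 44.0608°.
θ = atan2( sin Δλ · cos φ₂ , cos φ₁ · sin φ₂ − sin φ₁ · cos φ₂ · cos Δλ )
  = atan2(0.66130, -0.05035) = 94.354° → normalised to [0°, 360°): 94.354°.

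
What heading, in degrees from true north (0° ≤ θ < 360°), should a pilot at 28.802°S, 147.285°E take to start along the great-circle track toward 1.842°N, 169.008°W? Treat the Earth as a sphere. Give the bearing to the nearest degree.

61°

Δλ = -169.008 − 147.285 = -316.293°; wrapped into (−180°, 180°]: 43.707°.
θ = atan2( sin Δλ · cos φ₂ , cos φ₁ · sin φ₂ − sin φ₁ · cos φ₂ · cos Δλ )
  = atan2(0.69061, 0.37626) = 61.418° → normalised to [0°, 360°): 61.418°.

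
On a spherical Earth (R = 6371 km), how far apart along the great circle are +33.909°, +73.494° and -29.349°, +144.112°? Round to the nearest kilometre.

10220 km

Δλ = 144.112 − 73.494 = 70.618°.
Δφ = -29.349 − 33.909 = -63.258°.
a = sin²(Δφ/2) + cos φ₁ · cos φ₂ · sin²(Δλ/2) = 0.516679.
c = 2·atan2(√a, √(1−a)) = 1.60416 rad → d = 6371·c ≈ 10220.11 km.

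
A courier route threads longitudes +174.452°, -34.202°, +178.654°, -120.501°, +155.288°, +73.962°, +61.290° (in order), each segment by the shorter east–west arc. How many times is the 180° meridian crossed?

Leg 1: +174.452° → -34.202°, shortest Δλ = 151.346° (east) — crosses 180°.
Leg 2: -34.202° → +178.654°, shortest Δλ = -147.144° (west) — crosses 180°.
Leg 3: +178.654° → -120.501°, shortest Δλ = 60.845° (east) — crosses 180°.
Leg 4: -120.501° → +155.288°, shortest Δλ = -84.211° (west) — crosses 180°.
Leg 5: +155.288° → +73.962°, shortest Δλ = -81.326° (west) — does not cross 180°.
Leg 6: +73.962° → +61.290°, shortest Δλ = -12.672° (west) — does not cross 180°.
Total crossings: 4.

4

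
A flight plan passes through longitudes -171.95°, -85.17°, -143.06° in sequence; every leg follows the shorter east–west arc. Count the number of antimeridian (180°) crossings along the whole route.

0

Leg 1: -171.95° → -85.17°, shortest Δλ = 86.78° (east) — does not cross 180°.
Leg 2: -85.17° → -143.06°, shortest Δλ = -57.89° (west) — does not cross 180°.
Total crossings: 0.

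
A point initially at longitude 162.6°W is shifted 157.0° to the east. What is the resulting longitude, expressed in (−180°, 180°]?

5.6°W

Start at -162.6°; shift +157.0° → -5.6°.
-5.6° already lies in (−180°, 180°].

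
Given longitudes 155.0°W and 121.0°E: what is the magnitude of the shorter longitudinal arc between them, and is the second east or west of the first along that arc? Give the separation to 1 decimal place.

84.0° west

Raw difference: 121.0 − -155.0 = 276.0°.
Normalise into (−180°, 180°]: 276.0° − 360° = -84.0°.
Negative ⇒ the second point lies to the west; separation 84.0°.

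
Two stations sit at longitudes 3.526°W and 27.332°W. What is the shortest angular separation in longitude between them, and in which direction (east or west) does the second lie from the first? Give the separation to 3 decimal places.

23.806° west

Raw difference: -27.332 − -3.526 = -23.806°.
Normalise into (−180°, 180°]: -23.806° stays -23.806°.
Negative ⇒ the second point lies to the west; separation 23.806°.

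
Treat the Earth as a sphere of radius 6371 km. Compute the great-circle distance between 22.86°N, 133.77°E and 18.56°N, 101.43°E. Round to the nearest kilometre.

3391 km

Δλ = 101.43 − 133.77 = -32.34°.
Δφ = 18.56 − 22.86 = -4.30°.
a = sin²(Δφ/2) + cos φ₁ · cos φ₂ · sin²(Δλ/2) = 0.069155.
c = 2·atan2(√a, √(1−a)) = 0.53221 rad → d = 6371·c ≈ 3390.68 km.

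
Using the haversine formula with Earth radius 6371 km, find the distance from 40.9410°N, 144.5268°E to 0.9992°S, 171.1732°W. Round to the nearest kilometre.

Δλ = -171.1732 − 144.5268 = -315.7000°; wrapped into (−180°, 180°]: 44.3000°.
Δφ = -0.9992 − 40.9410 = -41.9402°.
a = sin²(Δφ/2) + cos φ₁ · cos φ₂ · sin²(Δλ/2) = 0.235443.
c = 2·atan2(√a, √(1−a)) = 1.01324 rad → d = 6371·c ≈ 6455.35 km.

6455 km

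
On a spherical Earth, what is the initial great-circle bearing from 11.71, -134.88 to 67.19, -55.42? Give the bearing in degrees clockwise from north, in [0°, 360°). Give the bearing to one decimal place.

Δλ = -55.42 − -134.88 = 79.46°.
θ = atan2( sin Δλ · cos φ₂ , cos φ₁ · sin φ₂ − sin φ₁ · cos φ₂ · cos Δλ )
  = atan2(0.38114, 0.88822) = 23.224° → normalised to [0°, 360°): 23.224°.

23.2°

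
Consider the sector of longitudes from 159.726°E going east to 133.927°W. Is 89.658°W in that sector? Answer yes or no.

No

Band width going east from +159.726° to -133.927°: ((-133.927 − 159.726) mod 360) = 66.347°.
Offset of -89.658° east of the west edge: ((-89.658 − 159.726) mod 360) = 110.616°.
110.616° > 66.347° ⇒ outside.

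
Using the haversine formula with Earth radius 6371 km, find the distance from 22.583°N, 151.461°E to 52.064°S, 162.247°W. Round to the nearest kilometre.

9438 km

Δλ = -162.247 − 151.461 = -313.708°; wrapped into (−180°, 180°]: 46.292°.
Δφ = -52.064 − 22.583 = -74.647°.
a = sin²(Δφ/2) + cos φ₁ · cos φ₂ · sin²(Δλ/2) = 0.455323.
c = 2·atan2(√a, √(1−a)) = 1.48132 rad → d = 6371·c ≈ 9437.51 km.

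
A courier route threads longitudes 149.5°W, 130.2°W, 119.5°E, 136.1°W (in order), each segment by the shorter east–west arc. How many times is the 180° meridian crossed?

Leg 1: -149.5° → -130.2°, shortest Δλ = 19.3° (east) — does not cross 180°.
Leg 2: -130.2° → +119.5°, shortest Δλ = -110.3° (west) — crosses 180°.
Leg 3: +119.5° → -136.1°, shortest Δλ = 104.4° (east) — crosses 180°.
Total crossings: 2.

2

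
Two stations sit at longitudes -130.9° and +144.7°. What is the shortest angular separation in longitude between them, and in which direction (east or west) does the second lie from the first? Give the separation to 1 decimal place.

Raw difference: 144.7 − -130.9 = 275.6°.
Normalise into (−180°, 180°]: 275.6° − 360° = -84.4°.
Negative ⇒ the second point lies to the west; separation 84.4°.

84.4° west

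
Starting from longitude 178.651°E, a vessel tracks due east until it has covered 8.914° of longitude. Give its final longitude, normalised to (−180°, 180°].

Start at +178.651°; shift +8.914° → +187.565°.
+187.565° lies outside (−180°, 180°]; subtract 360° → -172.435°.

172.435°W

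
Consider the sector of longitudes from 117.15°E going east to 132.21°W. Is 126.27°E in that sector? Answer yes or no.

Yes

Band width going east from +117.15° to -132.21°: ((-132.21 − 117.15) mod 360) = 110.64°.
Offset of +126.27° east of the west edge: ((126.27 − 117.15) mod 360) = 9.12°.
9.12° ≤ 110.64° ⇒ inside.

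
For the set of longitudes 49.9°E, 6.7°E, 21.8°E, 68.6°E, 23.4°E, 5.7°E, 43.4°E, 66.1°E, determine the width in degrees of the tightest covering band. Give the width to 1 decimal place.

62.9°

Sort the longitudes: +5.7°, +6.7°, +21.8°, +23.4°, +43.4°, +49.9°, +66.1°, +68.6°.
Eastward gaps between consecutive values (wrapping around): 1.0°, 15.1°, 1.6°, 20.0°, 6.5°, 16.2°, 2.5°, 297.1°.
Largest gap = 297.1° ⇒ minimal covering band is its complement: 360° − 297.1° = 62.9°.
Band runs from +5.7° eastward to +68.6°.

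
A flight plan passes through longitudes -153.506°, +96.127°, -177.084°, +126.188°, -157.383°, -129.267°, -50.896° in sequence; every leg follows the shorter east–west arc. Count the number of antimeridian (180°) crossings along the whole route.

Leg 1: -153.506° → +96.127°, shortest Δλ = -110.367° (west) — crosses 180°.
Leg 2: +96.127° → -177.084°, shortest Δλ = 86.789° (east) — crosses 180°.
Leg 3: -177.084° → +126.188°, shortest Δλ = -56.728° (west) — crosses 180°.
Leg 4: +126.188° → -157.383°, shortest Δλ = 76.429° (east) — crosses 180°.
Leg 5: -157.383° → -129.267°, shortest Δλ = 28.116° (east) — does not cross 180°.
Leg 6: -129.267° → -50.896°, shortest Δλ = 78.371° (east) — does not cross 180°.
Total crossings: 4.

4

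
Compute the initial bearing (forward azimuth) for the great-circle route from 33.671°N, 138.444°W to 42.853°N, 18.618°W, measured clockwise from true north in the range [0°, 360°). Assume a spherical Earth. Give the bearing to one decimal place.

Δλ = -18.618 − -138.444 = 119.826°.
θ = atan2( sin Δλ · cos φ₂ , cos φ₁ · sin φ₂ − sin φ₁ · cos φ₂ · cos Δλ )
  = atan2(0.63599, 0.76817) = 39.622° → normalised to [0°, 360°): 39.622°.

39.6°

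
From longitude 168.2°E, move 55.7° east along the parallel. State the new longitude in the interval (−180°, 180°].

Start at +168.2°; shift +55.7° → +223.9°.
+223.9° lies outside (−180°, 180°]; subtract 360° → -136.1°.

136.1°W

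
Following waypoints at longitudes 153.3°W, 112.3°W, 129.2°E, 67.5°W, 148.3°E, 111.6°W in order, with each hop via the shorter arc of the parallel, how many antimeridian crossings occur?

Leg 1: -153.3° → -112.3°, shortest Δλ = 41.0° (east) — does not cross 180°.
Leg 2: -112.3° → +129.2°, shortest Δλ = -118.5° (west) — crosses 180°.
Leg 3: +129.2° → -67.5°, shortest Δλ = 163.3° (east) — crosses 180°.
Leg 4: -67.5° → +148.3°, shortest Δλ = -144.2° (west) — crosses 180°.
Leg 5: +148.3° → -111.6°, shortest Δλ = 100.1° (east) — crosses 180°.
Total crossings: 4.

4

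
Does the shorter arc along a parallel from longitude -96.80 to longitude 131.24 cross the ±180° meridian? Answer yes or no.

Yes

Naïve |131.24 − -96.80| = 228.04° > 180°, so the shorter arc goes the other way round — across 180°.
Signed shortest Δλ = ((131.24 − -96.80 + 180) mod 360) − 180 = -131.96°.
Going west by 131.96° from -96.80° passes through 180° before reaching +131.24°.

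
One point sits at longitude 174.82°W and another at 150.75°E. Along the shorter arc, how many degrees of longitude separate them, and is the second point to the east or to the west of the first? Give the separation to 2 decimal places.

Raw difference: 150.75 − -174.82 = 325.57°.
Normalise into (−180°, 180°]: 325.57° − 360° = -34.43°.
Negative ⇒ the second point lies to the west; separation 34.43°.

34.43° west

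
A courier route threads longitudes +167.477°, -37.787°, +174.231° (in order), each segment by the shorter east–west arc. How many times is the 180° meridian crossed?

Leg 1: +167.477° → -37.787°, shortest Δλ = 154.736° (east) — crosses 180°.
Leg 2: -37.787° → +174.231°, shortest Δλ = -147.982° (west) — crosses 180°.
Total crossings: 2.

2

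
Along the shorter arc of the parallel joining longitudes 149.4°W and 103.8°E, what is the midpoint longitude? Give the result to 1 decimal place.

157.2°E

Signed shortest Δλ from -149.4° to +103.8° is -106.8°.
Midpoint longitude = -149.4° + (-106.8°)/2 = -149.4° − 53.4° = -202.8°.
Normalise into (−180°, 180°]: +157.2°.
(The naïve average (-149.4 + +103.8)/2 = -22.8° is on the wrong side of the globe.)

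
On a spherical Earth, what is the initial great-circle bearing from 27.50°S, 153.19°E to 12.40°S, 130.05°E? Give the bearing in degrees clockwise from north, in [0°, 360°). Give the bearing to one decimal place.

300.3°

Δλ = 130.05 − 153.19 = -23.14°.
θ = atan2( sin Δλ · cos φ₂ , cos φ₁ · sin φ₂ − sin φ₁ · cos φ₂ · cos Δλ )
  = atan2(-0.38381, 0.22422) = -59.707° → normalised to [0°, 360°): 300.293°.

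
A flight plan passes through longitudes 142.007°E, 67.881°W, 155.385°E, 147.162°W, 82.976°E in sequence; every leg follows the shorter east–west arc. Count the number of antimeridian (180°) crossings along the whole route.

4

Leg 1: +142.007° → -67.881°, shortest Δλ = 150.112° (east) — crosses 180°.
Leg 2: -67.881° → +155.385°, shortest Δλ = -136.734° (west) — crosses 180°.
Leg 3: +155.385° → -147.162°, shortest Δλ = 57.453° (east) — crosses 180°.
Leg 4: -147.162° → +82.976°, shortest Δλ = -129.862° (west) — crosses 180°.
Total crossings: 4.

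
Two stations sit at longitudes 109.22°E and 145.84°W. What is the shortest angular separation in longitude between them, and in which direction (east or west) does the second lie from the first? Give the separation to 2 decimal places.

104.94° east

Raw difference: -145.84 − 109.22 = -255.06°.
Normalise into (−180°, 180°]: -255.06° + 360° = 104.94°.
Positive ⇒ the second point lies to the east; separation 104.94°.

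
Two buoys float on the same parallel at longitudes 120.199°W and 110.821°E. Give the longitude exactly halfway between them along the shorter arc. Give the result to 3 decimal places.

Signed shortest Δλ from -120.199° to +110.821° is -128.980°.
Midpoint longitude = -120.199° + (-128.980°)/2 = -120.199° − 64.490° = -184.689°.
Normalise into (−180°, 180°]: +175.311°.
(The naïve average (-120.199 + +110.821)/2 = -4.689° is on the wrong side of the globe.)

175.311°E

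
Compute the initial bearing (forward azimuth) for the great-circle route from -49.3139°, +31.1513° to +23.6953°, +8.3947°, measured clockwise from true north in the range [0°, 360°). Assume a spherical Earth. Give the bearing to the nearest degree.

Δλ = 8.3947 − 31.1513 = -22.7566°.
θ = atan2( sin Δλ · cos φ₂ , cos φ₁ · sin φ₂ − sin φ₁ · cos φ₂ · cos Δλ )
  = atan2(-0.35421, 0.90230) = -21.433° → normalised to [0°, 360°): 338.567°.

339°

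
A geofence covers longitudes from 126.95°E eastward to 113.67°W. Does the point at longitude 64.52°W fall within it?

Band width going east from +126.95° to -113.67°: ((-113.67 − 126.95) mod 360) = 119.38°.
Offset of -64.52° east of the west edge: ((-64.52 − 126.95) mod 360) = 168.53°.
168.53° > 119.38° ⇒ outside.

No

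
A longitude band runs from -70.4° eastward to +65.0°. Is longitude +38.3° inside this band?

Yes

Band width going east from -70.4° to +65.0°: ((65.0 − -70.4) mod 360) = 135.4°.
Offset of +38.3° east of the west edge: ((38.3 − -70.4) mod 360) = 108.7°.
108.7° ≤ 135.4° ⇒ inside.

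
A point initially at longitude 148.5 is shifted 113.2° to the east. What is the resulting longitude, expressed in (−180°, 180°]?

Start at +148.5°; shift +113.2° → +261.7°.
+261.7° lies outside (−180°, 180°]; subtract 360° → -98.3°.

-98.3°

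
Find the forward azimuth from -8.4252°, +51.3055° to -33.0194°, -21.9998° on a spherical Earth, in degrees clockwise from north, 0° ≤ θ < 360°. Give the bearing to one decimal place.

237.9°

Δλ = -21.9998 − 51.3055 = -73.3053°.
θ = atan2( sin Δλ · cos φ₂ , cos φ₁ · sin φ₂ − sin φ₁ · cos φ₂ · cos Δλ )
  = atan2(-0.80314, -0.50375) = -122.097° → normalised to [0°, 360°): 237.903°.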